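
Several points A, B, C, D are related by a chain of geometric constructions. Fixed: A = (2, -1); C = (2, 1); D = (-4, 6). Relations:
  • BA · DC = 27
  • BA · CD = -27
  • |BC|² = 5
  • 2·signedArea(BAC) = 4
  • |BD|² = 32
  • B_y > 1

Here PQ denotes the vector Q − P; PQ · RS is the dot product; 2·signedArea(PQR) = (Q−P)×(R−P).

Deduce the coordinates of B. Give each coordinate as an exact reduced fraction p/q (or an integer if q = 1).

B = (0, 2)

1. B_x = 0  [BA · DC = 27 ∩ 2·signedArea(BAC) = 4]
2. B_y = 2  [BA · DC = 27 ∩ 2·signedArea(BAC) = 4]
   → B = (0, 2)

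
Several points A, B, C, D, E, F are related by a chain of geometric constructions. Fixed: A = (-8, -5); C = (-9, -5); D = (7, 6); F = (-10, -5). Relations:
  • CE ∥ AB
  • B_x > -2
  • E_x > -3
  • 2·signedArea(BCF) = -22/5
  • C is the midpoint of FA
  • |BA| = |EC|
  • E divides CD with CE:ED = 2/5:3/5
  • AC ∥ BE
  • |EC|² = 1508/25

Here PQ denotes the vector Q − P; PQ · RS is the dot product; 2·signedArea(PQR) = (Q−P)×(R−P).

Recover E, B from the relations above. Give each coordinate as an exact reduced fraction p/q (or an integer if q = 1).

1. E_x = -13/5  [E divides CD with CE:ED = 2/5:3/5]
2. E_y = -3/5  [E divides CD with CE:ED = 2/5:3/5]
   → E = (-13/5, -3/5)
3. B_x = -8/5  [AC ∥ BE ∩ CE ∥ AB]
4. B_y = -3/5  [AC ∥ BE ∩ CE ∥ AB]
   → B = (-8/5, -3/5)

B = (-8/5, -3/5)
E = (-13/5, -3/5)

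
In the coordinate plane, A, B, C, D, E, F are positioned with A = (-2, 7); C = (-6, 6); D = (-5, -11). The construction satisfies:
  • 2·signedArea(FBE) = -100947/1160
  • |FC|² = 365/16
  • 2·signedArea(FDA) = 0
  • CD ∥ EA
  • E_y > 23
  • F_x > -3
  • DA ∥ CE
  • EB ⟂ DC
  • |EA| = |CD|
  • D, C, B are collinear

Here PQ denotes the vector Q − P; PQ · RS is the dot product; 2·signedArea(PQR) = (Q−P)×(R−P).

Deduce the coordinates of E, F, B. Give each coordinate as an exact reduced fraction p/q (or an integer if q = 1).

B = (-2043/290, 6891/290)
E = (-3, 24)
F = (-11/4, 5/2)

1. E_x = -3  [CD ∥ EA ∩ DA ∥ CE]
2. E_y = 24  [CD ∥ EA ∩ DA ∥ CE]
   → E = (-3, 24)
3. B_x = -2043/290  [D, C, B are collinear ∩ EB ⟂ DC]
4. B_y = 6891/290  [D, C, B are collinear ∩ EB ⟂ DC]
   → B = (-2043/290, 6891/290)
5. F_x = -11/4  [2·signedArea(FDA) = 0 ∩ 2·signedArea(FBE) = -100947/1160]
6. F_y = 5/2  [2·signedArea(FDA) = 0 ∩ 2·signedArea(FBE) = -100947/1160]
   → F = (-11/4, 5/2)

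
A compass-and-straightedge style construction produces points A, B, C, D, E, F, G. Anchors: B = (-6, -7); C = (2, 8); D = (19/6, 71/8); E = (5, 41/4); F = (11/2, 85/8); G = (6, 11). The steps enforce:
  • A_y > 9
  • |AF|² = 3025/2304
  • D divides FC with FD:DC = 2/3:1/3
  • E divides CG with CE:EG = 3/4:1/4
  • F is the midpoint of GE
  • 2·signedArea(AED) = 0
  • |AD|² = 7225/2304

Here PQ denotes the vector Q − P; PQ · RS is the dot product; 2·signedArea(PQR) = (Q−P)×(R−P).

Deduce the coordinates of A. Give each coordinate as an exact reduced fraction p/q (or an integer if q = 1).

A = (55/12, 159/16)

1. A_x = 55/12  [line 11/8·x + -11/6·y + 143/12 = 0 ∩ |AD|² = 7225/2304]
2. A_y = 159/16  [line 11/8·x + -11/6·y + 143/12 = 0 ∩ |AD|² = 7225/2304]
   → A = (55/12, 159/16)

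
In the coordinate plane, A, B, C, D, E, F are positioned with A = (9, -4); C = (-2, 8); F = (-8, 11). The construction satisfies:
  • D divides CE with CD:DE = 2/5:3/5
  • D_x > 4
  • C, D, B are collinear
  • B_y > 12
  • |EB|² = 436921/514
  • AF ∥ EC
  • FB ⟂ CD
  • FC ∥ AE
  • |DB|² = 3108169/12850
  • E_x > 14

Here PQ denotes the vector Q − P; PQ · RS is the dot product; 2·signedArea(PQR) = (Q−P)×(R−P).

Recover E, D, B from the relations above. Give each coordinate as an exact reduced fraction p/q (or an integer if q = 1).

1. E_x = 15  [AF ∥ EC ∩ FC ∥ AE]
2. E_y = -7  [AF ∥ EC ∩ FC ∥ AE]
   → E = (15, -7)
3. D_x = 24/5  [D divides CE with CD:DE = 2/5:3/5]
4. D_y = 2  [D divides CE with CD:DE = 2/5:3/5]
   → D = (24/5, 2)
5. B_x = -3527/514  [C, D, B are collinear ∩ FB ⟂ CD]
6. B_y = 6317/514  [C, D, B are collinear ∩ FB ⟂ CD]
   → B = (-3527/514, 6317/514)

B = (-3527/514, 6317/514)
D = (24/5, 2)
E = (15, -7)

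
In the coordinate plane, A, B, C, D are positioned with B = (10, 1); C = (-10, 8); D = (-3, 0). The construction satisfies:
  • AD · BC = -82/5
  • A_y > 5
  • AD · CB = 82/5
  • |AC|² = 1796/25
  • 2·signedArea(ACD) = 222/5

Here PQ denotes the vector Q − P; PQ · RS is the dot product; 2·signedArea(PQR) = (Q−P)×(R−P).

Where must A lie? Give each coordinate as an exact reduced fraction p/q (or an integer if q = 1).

1. A_x = -2  [AD · CB = 82/5 ∩ 2·signedArea(ACD) = 222/5]
2. A_y = 26/5  [AD · CB = 82/5 ∩ 2·signedArea(ACD) = 222/5]
   → A = (-2, 26/5)

A = (-2, 26/5)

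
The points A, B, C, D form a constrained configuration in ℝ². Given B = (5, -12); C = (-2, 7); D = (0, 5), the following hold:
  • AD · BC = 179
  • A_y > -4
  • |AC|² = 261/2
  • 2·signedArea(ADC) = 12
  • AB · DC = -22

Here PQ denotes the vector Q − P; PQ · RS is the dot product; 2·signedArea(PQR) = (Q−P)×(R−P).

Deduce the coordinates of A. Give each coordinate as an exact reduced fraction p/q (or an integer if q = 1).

A = (5/2, -7/2)

1. A_x = 5/2  [AD · BC = 179 ∩ 2·signedArea(ADC) = 12]
2. A_y = -7/2  [AD · BC = 179 ∩ 2·signedArea(ADC) = 12]
   → A = (5/2, -7/2)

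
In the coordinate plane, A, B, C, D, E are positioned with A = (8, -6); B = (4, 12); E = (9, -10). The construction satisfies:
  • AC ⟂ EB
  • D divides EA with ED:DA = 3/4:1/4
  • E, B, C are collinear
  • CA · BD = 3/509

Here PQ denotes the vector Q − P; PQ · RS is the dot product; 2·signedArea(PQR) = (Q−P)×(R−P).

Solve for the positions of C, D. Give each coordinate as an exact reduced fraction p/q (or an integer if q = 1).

C = (4116/509, -3044/509)
D = (33/4, -7)

1. C_x = 4116/509  [E, B, C are collinear ∩ AC ⟂ EB]
2. C_y = -3044/509  [E, B, C are collinear ∩ AC ⟂ EB]
   → C = (4116/509, -3044/509)
3. D_x = 33/4  [D divides EA with ED:DA = 3/4:1/4]
4. D_y = -7  [D divides EA with ED:DA = 3/4:1/4]
   → D = (33/4, -7)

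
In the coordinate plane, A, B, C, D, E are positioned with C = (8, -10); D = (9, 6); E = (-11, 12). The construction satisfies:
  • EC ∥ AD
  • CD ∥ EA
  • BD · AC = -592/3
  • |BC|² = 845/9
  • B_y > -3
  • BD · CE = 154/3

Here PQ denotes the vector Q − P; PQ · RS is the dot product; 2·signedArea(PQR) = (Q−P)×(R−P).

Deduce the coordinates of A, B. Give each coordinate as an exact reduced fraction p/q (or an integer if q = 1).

A = (-10, 28)
B = (5/3, -8/3)

1. A_x = -10  [EC ∥ AD ∩ CD ∥ EA]
2. A_y = 28  [EC ∥ AD ∩ CD ∥ EA]
   → A = (-10, 28)
3. B_x = 5/3  [BD · AC = -592/3 ∩ BD · CE = 154/3]
4. B_y = -8/3  [BD · AC = -592/3 ∩ BD · CE = 154/3]
   → B = (5/3, -8/3)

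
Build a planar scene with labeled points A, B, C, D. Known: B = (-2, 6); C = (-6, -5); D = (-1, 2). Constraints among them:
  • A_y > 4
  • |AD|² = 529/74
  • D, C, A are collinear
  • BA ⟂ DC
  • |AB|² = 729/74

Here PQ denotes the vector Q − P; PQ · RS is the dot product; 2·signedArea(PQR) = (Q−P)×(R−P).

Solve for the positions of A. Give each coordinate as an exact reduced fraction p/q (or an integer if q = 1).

1. A_x = 41/74  [D, C, A are collinear ∩ BA ⟂ DC]
2. A_y = 309/74  [D, C, A are collinear ∩ BA ⟂ DC]
   → A = (41/74, 309/74)

A = (41/74, 309/74)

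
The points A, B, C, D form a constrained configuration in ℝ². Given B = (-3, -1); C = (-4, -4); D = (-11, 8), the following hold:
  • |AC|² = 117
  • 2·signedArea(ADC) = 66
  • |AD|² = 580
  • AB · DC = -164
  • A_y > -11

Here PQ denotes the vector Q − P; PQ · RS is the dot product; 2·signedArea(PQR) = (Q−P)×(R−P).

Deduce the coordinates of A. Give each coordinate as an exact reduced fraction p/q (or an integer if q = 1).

A = (5, -10)

1. A_x = 5  [AB · DC = -164 ∩ 2·signedArea(ADC) = 66]
2. A_y = -10  [AB · DC = -164 ∩ 2·signedArea(ADC) = 66]
   → A = (5, -10)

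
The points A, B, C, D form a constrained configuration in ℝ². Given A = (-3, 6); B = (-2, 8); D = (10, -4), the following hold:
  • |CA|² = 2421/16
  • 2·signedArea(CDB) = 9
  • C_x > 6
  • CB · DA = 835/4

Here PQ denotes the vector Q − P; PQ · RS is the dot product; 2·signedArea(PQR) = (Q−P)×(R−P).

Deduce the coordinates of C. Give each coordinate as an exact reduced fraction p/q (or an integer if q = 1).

1. C_x = 27/4  [2·signedArea(CDB) = 9 ∩ CB · DA = 835/4]
2. C_y = -3/2  [2·signedArea(CDB) = 9 ∩ CB · DA = 835/4]
   → C = (27/4, -3/2)

C = (27/4, -3/2)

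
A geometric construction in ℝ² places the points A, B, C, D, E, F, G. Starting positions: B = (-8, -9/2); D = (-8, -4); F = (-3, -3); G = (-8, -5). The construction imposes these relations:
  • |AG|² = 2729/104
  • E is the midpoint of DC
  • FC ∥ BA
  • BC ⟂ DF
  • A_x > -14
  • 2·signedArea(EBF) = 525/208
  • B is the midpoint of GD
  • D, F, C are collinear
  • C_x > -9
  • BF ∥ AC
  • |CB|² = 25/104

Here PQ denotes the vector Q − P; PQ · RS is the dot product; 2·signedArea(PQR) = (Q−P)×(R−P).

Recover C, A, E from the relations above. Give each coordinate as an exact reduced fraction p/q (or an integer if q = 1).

1. C_x = -421/52  [D, F, C are collinear ∩ BC ⟂ DF]
2. C_y = -209/52  [D, F, C are collinear ∩ BC ⟂ DF]
   → C = (-421/52, -209/52)
3. A_x = -681/52  [BF ∥ AC ∩ FC ∥ BA]
4. A_y = -287/52  [BF ∥ AC ∩ FC ∥ BA]
   → A = (-681/52, -287/52)
5. E_x = -837/104  [E is the midpoint of DC]
6. E_y = -417/104  [E is the midpoint of DC]
   → E = (-837/104, -417/104)

A = (-681/52, -287/52)
C = (-421/52, -209/52)
E = (-837/104, -417/104)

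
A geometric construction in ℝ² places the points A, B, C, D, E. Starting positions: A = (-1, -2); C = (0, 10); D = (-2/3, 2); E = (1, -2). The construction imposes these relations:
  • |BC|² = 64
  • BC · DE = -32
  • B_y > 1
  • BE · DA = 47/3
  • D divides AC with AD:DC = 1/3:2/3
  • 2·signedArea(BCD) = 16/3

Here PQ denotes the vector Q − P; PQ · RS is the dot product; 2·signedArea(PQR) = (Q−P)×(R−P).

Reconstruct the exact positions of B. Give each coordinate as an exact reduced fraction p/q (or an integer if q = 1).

1. B_x = 0  [2·signedArea(BCD) = 16/3 ∩ BE · DA = 47/3]
2. B_y = 2  [2·signedArea(BCD) = 16/3 ∩ BE · DA = 47/3]
   → B = (0, 2)

B = (0, 2)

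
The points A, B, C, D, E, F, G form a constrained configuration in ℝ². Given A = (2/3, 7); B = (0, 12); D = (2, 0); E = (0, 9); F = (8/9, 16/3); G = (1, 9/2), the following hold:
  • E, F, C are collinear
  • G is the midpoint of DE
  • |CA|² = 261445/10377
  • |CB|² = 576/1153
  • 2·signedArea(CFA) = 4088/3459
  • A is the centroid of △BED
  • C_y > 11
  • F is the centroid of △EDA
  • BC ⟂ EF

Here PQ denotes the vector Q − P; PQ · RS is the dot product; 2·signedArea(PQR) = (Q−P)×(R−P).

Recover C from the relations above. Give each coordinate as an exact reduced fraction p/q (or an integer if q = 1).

1. C_x = -792/1153  [E, F, C are collinear ∩ BC ⟂ EF]
2. C_y = 13644/1153  [E, F, C are collinear ∩ BC ⟂ EF]
   → C = (-792/1153, 13644/1153)

C = (-792/1153, 13644/1153)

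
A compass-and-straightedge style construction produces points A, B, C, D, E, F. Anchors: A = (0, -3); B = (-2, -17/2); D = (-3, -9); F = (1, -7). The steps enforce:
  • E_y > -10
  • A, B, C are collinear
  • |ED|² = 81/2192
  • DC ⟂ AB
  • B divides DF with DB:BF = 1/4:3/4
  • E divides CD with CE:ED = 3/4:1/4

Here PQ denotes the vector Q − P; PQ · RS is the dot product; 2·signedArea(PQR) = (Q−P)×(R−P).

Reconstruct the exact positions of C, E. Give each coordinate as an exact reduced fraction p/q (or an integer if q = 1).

1. C_x = -312/137  [A, B, C are collinear ∩ DC ⟂ AB]
2. C_y = -1269/137  [A, B, C are collinear ∩ DC ⟂ AB]
   → C = (-312/137, -1269/137)
3. E_x = -1545/548  [E divides CD with CE:ED = 3/4:1/4]
4. E_y = -1242/137  [E divides CD with CE:ED = 3/4:1/4]
   → E = (-1545/548, -1242/137)

C = (-312/137, -1269/137)
E = (-1545/548, -1242/137)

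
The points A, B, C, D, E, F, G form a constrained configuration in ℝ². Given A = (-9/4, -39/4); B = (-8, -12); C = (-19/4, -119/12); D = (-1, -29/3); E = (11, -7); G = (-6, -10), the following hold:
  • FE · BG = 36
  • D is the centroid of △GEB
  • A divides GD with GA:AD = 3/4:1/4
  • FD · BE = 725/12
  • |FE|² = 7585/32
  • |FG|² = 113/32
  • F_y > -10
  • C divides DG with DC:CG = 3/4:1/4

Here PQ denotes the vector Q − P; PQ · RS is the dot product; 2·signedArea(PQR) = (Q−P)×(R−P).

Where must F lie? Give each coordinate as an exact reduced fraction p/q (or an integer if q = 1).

1. F_x = -33/8  [FE · BG = 36 ∩ FD · BE = 725/12]
2. F_y = -79/8  [FE · BG = 36 ∩ FD · BE = 725/12]
   → F = (-33/8, -79/8)

F = (-33/8, -79/8)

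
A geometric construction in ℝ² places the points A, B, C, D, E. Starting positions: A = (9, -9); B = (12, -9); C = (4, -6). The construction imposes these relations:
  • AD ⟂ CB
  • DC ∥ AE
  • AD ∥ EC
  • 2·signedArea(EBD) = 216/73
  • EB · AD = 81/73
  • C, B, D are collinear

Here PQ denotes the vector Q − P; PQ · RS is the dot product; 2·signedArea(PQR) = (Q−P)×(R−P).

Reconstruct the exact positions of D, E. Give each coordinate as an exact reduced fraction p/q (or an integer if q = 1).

1. D_x = 684/73  [C, B, D are collinear ∩ AD ⟂ CB]
2. D_y = -585/73  [C, B, D are collinear ∩ AD ⟂ CB]
   → D = (684/73, -585/73)
3. E_x = 265/73  [AD ∥ EC ∩ DC ∥ AE]
4. E_y = -510/73  [AD ∥ EC ∩ DC ∥ AE]
   → E = (265/73, -510/73)

D = (684/73, -585/73)
E = (265/73, -510/73)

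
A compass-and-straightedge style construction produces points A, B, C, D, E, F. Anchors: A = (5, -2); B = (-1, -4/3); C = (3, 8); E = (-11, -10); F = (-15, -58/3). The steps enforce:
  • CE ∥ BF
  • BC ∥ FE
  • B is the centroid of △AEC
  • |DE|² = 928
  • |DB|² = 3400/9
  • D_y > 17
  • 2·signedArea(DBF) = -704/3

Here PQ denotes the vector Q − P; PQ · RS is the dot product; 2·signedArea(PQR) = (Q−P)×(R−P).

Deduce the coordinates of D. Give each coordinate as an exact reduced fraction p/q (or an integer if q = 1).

1. D_x = 1  [line 18·x + -14·y + 234 = 0 ∩ |DB|² = 3400/9]
2. D_y = 18  [line 18·x + -14·y + 234 = 0 ∩ |DB|² = 3400/9]
   → D = (1, 18)

D = (1, 18)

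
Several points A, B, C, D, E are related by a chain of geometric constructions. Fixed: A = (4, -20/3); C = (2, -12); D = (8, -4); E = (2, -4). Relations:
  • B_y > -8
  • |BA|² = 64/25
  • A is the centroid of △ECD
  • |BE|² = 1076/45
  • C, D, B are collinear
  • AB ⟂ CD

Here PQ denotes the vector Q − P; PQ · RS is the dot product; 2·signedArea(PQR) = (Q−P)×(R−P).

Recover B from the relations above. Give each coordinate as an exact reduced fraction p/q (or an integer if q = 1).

1. B_x = 132/25  [C, D, B are collinear ∩ AB ⟂ CD]
2. B_y = -572/75  [C, D, B are collinear ∩ AB ⟂ CD]
   → B = (132/25, -572/75)

B = (132/25, -572/75)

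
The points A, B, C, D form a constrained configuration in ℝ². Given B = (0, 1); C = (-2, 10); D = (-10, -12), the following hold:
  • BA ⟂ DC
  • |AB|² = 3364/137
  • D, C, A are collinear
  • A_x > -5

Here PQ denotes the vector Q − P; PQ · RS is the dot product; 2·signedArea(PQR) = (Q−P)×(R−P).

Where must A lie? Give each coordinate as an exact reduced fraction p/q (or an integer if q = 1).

A = (-638/137, 369/137)

1. A_x = -638/137  [D, C, A are collinear ∩ BA ⟂ DC]
2. A_y = 369/137  [D, C, A are collinear ∩ BA ⟂ DC]
   → A = (-638/137, 369/137)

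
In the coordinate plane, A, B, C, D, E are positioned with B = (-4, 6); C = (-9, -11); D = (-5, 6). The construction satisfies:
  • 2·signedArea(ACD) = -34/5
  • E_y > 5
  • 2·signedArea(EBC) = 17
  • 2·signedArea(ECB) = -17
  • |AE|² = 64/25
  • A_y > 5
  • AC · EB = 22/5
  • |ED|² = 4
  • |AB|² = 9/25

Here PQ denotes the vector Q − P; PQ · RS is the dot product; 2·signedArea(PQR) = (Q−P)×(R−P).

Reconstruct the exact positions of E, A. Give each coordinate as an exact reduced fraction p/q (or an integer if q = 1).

A = (-23/5, 6)
E = (-3, 6)

1. E_x = -3  [line 17·x + -5·y + 81 = 0 ∩ |ED|² = 4]
2. E_y = 6  [line 17·x + -5·y + 81 = 0 ∩ |ED|² = 4]
   → E = (-3, 6)
3. A_x = -23/5  [2·signedArea(ACD) = -34/5 ∩ AC · EB = 22/5]
4. A_y = 6  [2·signedArea(ACD) = -34/5 ∩ AC · EB = 22/5]
   → A = (-23/5, 6)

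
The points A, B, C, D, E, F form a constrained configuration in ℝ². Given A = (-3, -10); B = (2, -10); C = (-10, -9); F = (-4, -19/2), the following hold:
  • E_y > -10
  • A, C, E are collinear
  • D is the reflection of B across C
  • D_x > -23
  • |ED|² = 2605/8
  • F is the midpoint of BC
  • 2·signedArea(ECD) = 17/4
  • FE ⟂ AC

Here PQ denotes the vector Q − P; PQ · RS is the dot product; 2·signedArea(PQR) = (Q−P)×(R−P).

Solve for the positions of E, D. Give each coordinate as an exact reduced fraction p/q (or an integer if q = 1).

1. E_x = -81/20  [A, C, E are collinear ∩ FE ⟂ AC]
2. E_y = -197/20  [A, C, E are collinear ∩ FE ⟂ AC]
   → E = (-81/20, -197/20)
3. D_x = -22  [D is the reflection of B across C]
4. D_y = -8  [D is the reflection of B across C]
   → D = (-22, -8)

D = (-22, -8)
E = (-81/20, -197/20)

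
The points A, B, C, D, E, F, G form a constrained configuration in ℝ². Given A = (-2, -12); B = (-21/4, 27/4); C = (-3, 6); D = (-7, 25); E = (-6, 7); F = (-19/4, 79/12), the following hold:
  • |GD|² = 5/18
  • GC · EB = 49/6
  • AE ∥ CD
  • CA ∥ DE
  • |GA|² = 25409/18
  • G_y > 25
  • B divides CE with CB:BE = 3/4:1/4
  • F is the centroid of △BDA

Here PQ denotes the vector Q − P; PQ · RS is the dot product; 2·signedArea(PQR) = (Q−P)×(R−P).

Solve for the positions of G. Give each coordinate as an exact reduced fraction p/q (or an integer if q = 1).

G = (-15/2, 151/6)

1. G_x = -15/2  [line -3/4·x + 1/4·y + -143/12 = 0 ∩ |GD|² = 5/18]
2. G_y = 151/6  [line -3/4·x + 1/4·y + -143/12 = 0 ∩ |GD|² = 5/18]
   → G = (-15/2, 151/6)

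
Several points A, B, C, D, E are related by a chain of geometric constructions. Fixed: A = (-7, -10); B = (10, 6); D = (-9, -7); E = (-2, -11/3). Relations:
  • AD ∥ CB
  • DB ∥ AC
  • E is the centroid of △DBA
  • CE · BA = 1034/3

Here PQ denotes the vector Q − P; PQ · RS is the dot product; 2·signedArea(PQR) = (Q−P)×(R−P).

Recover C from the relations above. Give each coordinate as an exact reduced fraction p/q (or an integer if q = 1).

1. C_x = 12  [AD ∥ CB ∩ DB ∥ AC]
2. C_y = 3  [AD ∥ CB ∩ DB ∥ AC]
   → C = (12, 3)

C = (12, 3)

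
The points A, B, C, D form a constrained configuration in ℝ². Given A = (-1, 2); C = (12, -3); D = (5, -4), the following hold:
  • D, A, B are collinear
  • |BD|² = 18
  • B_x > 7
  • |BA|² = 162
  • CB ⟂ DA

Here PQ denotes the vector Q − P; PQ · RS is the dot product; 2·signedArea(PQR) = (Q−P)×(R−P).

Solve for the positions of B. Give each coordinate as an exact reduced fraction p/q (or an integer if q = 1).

1. B_x = 8  [D, A, B are collinear ∩ CB ⟂ DA]
2. B_y = -7  [D, A, B are collinear ∩ CB ⟂ DA]
   → B = (8, -7)

B = (8, -7)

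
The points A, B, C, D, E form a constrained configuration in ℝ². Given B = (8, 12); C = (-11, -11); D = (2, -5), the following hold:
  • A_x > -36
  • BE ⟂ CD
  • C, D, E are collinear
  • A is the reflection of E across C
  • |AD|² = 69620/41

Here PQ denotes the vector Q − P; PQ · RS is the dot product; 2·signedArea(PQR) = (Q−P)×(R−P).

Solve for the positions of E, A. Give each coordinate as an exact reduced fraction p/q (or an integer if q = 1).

A = (-1452/41, -913/41)
E = (550/41, 11/41)

1. E_x = 550/41  [C, D, E are collinear ∩ BE ⟂ CD]
2. E_y = 11/41  [C, D, E are collinear ∩ BE ⟂ CD]
   → E = (550/41, 11/41)
3. A_x = -1452/41  [A is the reflection of E across C]
4. A_y = -913/41  [A is the reflection of E across C]
   → A = (-1452/41, -913/41)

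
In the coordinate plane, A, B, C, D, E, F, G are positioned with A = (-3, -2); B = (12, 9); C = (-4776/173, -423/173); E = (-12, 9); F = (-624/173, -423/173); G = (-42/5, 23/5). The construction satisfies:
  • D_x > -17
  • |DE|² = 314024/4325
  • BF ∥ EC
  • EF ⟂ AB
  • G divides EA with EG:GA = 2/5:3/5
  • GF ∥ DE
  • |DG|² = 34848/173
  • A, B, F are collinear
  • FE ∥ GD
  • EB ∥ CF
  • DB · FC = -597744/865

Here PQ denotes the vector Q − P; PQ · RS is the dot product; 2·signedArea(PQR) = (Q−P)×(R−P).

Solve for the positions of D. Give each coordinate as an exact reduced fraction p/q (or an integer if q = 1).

1. D_x = -14526/865  [GF ∥ DE ∩ FE ∥ GD]
2. D_y = 13879/865  [GF ∥ DE ∩ FE ∥ GD]
   → D = (-14526/865, 13879/865)

D = (-14526/865, 13879/865)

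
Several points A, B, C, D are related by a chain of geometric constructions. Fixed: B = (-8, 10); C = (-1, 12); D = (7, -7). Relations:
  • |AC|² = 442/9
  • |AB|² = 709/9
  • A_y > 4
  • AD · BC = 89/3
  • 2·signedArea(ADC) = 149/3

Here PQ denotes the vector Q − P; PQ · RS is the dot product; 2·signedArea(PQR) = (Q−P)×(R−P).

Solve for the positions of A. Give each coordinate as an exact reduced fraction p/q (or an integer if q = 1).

1. A_x = -2/3  [2·signedArea(ADC) = 149/3 ∩ AD · BC = 89/3]
2. A_y = 5  [2·signedArea(ADC) = 149/3 ∩ AD · BC = 89/3]
   → A = (-2/3, 5)

A = (-2/3, 5)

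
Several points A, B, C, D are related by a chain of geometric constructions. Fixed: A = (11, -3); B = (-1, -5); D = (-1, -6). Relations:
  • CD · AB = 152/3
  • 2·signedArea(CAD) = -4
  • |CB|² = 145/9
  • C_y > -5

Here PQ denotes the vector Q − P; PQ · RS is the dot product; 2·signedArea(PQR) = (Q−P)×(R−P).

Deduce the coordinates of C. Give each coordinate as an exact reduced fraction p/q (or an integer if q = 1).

1. C_x = 3  [CD · AB = 152/3 ∩ 2·signedArea(CAD) = -4]
2. C_y = -14/3  [CD · AB = 152/3 ∩ 2·signedArea(CAD) = -4]
   → C = (3, -14/3)

C = (3, -14/3)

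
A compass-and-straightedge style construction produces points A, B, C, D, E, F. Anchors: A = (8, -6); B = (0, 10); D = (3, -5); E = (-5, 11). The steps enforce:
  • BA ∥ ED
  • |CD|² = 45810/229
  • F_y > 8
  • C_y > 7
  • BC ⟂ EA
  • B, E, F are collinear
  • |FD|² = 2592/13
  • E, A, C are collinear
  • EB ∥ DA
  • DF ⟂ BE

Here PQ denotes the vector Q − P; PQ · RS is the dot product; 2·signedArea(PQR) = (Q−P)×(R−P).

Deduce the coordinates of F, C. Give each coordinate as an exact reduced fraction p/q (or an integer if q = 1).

C = (-612/229, 1822/229)
F = (75/13, 115/13)

1. F_x = 75/13  [B, E, F are collinear ∩ DF ⟂ BE]
2. F_y = 115/13  [B, E, F are collinear ∩ DF ⟂ BE]
   → F = (75/13, 115/13)
3. C_x = -612/229  [E, A, C are collinear ∩ BC ⟂ EA]
4. C_y = 1822/229  [E, A, C are collinear ∩ BC ⟂ EA]
   → C = (-612/229, 1822/229)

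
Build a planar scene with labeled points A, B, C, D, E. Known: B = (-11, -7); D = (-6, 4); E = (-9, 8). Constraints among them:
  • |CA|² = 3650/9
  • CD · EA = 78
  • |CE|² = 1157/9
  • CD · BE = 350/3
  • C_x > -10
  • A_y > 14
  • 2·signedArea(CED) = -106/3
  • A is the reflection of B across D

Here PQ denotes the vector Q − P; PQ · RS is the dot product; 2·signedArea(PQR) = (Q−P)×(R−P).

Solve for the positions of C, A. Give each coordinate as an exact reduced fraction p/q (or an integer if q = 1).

A = (-1, 15)
C = (-28/3, -10/3)

1. C_x = -28/3  [2·signedArea(CED) = -106/3 ∩ CD · BE = 350/3]
2. C_y = -10/3  [2·signedArea(CED) = -106/3 ∩ CD · BE = 350/3]
   → C = (-28/3, -10/3)
3. A_x = -1  [CD · EA = 78 ∩ A is the reflection of B across D]
4. A_y = 15  [CD · EA = 78 ∩ A is the reflection of B across D]
   → A = (-1, 15)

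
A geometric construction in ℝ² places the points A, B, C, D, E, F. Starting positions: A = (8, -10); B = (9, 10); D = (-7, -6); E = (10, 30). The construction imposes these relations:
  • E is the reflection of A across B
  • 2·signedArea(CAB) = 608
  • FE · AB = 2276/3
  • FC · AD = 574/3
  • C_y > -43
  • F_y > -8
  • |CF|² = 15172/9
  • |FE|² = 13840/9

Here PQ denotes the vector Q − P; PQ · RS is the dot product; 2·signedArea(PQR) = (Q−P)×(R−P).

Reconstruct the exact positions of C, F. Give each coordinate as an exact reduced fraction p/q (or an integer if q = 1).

1. F_x = -2  [line -1·x + -20·y + -446/3 = 0 ∩ |FE|² = 13840/9]
2. F_y = -22/3  [line -1·x + -20·y + -446/3 = 0 ∩ |FE|² = 13840/9]
   → F = (-2, -22/3)
3. C_x = -24  [2·signedArea(CAB) = 608 ∩ FC · AD = 574/3]
4. C_y = -42  [2·signedArea(CAB) = 608 ∩ FC · AD = 574/3]
   → C = (-24, -42)

C = (-24, -42)
F = (-2, -22/3)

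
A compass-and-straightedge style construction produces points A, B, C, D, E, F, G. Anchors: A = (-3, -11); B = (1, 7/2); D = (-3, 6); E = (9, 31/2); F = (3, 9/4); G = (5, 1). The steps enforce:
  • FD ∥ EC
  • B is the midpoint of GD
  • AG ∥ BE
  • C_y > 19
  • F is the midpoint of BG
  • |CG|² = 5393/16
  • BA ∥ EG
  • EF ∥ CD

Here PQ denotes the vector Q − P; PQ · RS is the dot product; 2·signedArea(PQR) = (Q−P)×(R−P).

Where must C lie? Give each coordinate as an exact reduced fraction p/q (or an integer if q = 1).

1. C_x = 3  [EF ∥ CD ∩ FD ∥ EC]
2. C_y = 77/4  [EF ∥ CD ∩ FD ∥ EC]
   → C = (3, 77/4)

C = (3, 77/4)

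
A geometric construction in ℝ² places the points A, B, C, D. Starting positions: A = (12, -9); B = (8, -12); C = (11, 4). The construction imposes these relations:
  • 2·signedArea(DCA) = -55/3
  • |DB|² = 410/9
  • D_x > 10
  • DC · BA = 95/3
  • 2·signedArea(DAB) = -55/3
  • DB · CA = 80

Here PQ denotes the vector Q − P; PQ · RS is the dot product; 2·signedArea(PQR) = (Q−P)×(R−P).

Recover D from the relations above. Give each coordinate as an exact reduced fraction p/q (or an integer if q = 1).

D = (31/3, -17/3)

1. D_x = 31/3  [2·signedArea(DCA) = -55/3 ∩ DB · CA = 80]
2. D_y = -17/3  [2·signedArea(DCA) = -55/3 ∩ DB · CA = 80]
   → D = (31/3, -17/3)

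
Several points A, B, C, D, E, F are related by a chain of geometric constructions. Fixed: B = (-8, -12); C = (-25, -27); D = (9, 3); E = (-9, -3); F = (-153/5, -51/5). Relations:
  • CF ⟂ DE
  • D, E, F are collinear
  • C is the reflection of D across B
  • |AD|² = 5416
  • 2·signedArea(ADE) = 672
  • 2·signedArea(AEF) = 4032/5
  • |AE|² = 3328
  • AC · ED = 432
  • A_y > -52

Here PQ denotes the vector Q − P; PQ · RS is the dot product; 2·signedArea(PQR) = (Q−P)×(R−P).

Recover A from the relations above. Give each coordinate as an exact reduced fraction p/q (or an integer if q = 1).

1. A_x = -41  [2·signedArea(AEF) = 4032/5 ∩ AC · ED = 432]
2. A_y = -51  [2·signedArea(AEF) = 4032/5 ∩ AC · ED = 432]
   → A = (-41, -51)

A = (-41, -51)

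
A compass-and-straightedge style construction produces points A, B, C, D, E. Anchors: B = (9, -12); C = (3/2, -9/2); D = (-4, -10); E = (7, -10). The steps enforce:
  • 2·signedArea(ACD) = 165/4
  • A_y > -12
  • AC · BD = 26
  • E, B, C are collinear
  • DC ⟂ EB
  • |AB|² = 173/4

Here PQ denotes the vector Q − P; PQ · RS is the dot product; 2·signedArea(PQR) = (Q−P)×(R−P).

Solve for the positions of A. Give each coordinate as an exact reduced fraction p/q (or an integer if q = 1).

A = (5/2, -11)

1. A_x = 5/2  [2·signedArea(ACD) = 165/4 ∩ AC · BD = 26]
2. A_y = -11  [2·signedArea(ACD) = 165/4 ∩ AC · BD = 26]
   → A = (5/2, -11)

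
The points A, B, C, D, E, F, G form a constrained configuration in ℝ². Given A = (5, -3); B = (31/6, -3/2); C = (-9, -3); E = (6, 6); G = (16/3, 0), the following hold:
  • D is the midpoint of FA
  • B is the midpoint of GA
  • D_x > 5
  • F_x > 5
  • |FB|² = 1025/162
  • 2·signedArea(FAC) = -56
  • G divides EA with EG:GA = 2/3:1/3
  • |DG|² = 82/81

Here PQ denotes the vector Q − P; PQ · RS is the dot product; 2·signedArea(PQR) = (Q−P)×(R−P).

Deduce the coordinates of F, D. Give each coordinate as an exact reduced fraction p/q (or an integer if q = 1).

D = (47/9, -1)
F = (49/9, 1)

1. F_y = 1  [2·signedArea(FAC) = -56]
2. F_x = 49/9  [|FB|² = 1025/162]
   → F = (49/9, 1)
3. D_x = 47/9  [D is the midpoint of FA]
4. D_y = -1  [D is the midpoint of FA]
   → D = (47/9, -1)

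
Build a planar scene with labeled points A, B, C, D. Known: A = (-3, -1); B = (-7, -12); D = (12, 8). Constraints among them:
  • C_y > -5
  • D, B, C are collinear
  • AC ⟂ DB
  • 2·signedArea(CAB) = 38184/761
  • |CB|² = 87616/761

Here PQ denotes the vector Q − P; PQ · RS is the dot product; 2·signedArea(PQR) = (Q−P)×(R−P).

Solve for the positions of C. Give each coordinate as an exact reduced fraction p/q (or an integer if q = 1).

1. C_x = 297/761  [D, B, C are collinear ∩ AC ⟂ DB]
2. C_y = -3212/761  [D, B, C are collinear ∩ AC ⟂ DB]
   → C = (297/761, -3212/761)

C = (297/761, -3212/761)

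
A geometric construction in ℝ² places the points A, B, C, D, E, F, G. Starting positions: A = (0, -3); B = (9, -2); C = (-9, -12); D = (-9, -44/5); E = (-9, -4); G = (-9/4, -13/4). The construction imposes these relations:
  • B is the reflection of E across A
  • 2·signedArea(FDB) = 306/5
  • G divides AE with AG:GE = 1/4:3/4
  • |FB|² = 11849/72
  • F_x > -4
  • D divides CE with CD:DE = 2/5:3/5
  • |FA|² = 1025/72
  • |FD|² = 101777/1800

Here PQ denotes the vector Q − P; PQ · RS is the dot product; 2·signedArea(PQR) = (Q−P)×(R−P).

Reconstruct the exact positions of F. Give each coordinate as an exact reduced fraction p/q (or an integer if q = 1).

1. F_x = -15/4  [line -34/5·x + 18·y + 36 = 0 ∩ |FD|² = 101777/1800]
2. F_y = -41/12  [line -34/5·x + 18·y + 36 = 0 ∩ |FD|² = 101777/1800]
   → F = (-15/4, -41/12)

F = (-15/4, -41/12)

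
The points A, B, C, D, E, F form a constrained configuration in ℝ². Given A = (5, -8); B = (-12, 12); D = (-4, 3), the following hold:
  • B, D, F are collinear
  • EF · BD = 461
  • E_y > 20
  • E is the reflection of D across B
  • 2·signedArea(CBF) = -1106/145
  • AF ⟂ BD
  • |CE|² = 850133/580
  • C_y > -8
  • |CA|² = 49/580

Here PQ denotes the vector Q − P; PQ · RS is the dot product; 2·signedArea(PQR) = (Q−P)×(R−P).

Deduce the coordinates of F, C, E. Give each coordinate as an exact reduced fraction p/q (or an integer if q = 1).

1. F_x = 788/145  [B, D, F are collinear ∩ AF ⟂ BD]
2. F_y = -1104/145  [B, D, F are collinear ∩ AF ⟂ BD]
   → F = (788/145, -1104/145)
3. C_x = 1513/290  [line 2844/145·x + 2528/145·y + 4898/145 = 0 ∩ |CA|² = 49/580]
4. C_y = -1132/145  [line 2844/145·x + 2528/145·y + 4898/145 = 0 ∩ |CA|² = 49/580]
   → C = (1513/290, -1132/145)
5. E_x = -20  [E is the reflection of D across B]
6. E_y = 21  [E is the reflection of D across B]
   → E = (-20, 21)

C = (1513/290, -1132/145)
E = (-20, 21)
F = (788/145, -1104/145)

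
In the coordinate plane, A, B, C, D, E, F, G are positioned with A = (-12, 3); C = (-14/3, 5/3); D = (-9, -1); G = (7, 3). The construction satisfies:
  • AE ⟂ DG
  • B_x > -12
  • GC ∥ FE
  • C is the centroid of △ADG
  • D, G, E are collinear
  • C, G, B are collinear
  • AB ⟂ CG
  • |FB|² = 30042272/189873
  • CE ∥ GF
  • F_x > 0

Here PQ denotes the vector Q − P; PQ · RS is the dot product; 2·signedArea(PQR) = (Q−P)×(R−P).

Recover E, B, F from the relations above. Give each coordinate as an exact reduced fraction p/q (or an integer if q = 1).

B = (-14588/1241, 1063/1241)
E = (-185/17, -25/17)
F = (40/51, -7/51)

1. E_x = -185/17  [D, G, E are collinear ∩ AE ⟂ DG]
2. E_y = -25/17  [D, G, E are collinear ∩ AE ⟂ DG]
   → E = (-185/17, -25/17)
3. B_x = -14588/1241  [C, G, B are collinear ∩ AB ⟂ CG]
4. B_y = 1063/1241  [C, G, B are collinear ∩ AB ⟂ CG]
   → B = (-14588/1241, 1063/1241)
5. F_x = 40/51  [GC ∥ FE ∩ CE ∥ GF]
6. F_y = -7/51  [GC ∥ FE ∩ CE ∥ GF]
   → F = (40/51, -7/51)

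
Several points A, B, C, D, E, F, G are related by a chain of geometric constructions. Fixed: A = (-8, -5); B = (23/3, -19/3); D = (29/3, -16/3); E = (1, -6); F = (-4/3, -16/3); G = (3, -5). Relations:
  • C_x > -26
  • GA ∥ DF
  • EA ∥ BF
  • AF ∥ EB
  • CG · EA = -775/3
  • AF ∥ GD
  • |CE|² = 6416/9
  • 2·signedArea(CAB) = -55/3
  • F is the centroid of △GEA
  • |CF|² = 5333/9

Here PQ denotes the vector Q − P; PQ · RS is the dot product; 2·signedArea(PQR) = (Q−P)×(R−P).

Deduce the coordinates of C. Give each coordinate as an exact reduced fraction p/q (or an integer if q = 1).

1. C_x = -77/3  [2·signedArea(CAB) = -55/3 ∩ CG · EA = -775/3]
2. C_y = -14/3  [2·signedArea(CAB) = -55/3 ∩ CG · EA = -775/3]
   → C = (-77/3, -14/3)

C = (-77/3, -14/3)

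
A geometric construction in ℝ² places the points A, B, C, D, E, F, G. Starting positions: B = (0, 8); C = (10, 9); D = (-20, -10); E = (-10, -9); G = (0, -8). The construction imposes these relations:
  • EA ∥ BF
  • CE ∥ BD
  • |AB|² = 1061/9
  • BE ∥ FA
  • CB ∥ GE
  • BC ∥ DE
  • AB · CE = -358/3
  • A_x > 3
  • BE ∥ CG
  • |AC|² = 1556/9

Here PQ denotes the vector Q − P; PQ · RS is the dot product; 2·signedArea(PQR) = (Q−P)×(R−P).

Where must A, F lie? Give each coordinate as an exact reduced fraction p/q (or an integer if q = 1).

A = (10/3, -7/3)
F = (40/3, 44/3)

1. A_x = 10/3  [line 20·x + 18·y + -74/3 = 0 ∩ |AB|² = 1061/9]
2. A_y = -7/3  [line 20·x + 18·y + -74/3 = 0 ∩ |AB|² = 1061/9]
   → A = (10/3, -7/3)
3. F_x = 40/3  [BE ∥ FA ∩ EA ∥ BF]
4. F_y = 44/3  [BE ∥ FA ∩ EA ∥ BF]
   → F = (40/3, 44/3)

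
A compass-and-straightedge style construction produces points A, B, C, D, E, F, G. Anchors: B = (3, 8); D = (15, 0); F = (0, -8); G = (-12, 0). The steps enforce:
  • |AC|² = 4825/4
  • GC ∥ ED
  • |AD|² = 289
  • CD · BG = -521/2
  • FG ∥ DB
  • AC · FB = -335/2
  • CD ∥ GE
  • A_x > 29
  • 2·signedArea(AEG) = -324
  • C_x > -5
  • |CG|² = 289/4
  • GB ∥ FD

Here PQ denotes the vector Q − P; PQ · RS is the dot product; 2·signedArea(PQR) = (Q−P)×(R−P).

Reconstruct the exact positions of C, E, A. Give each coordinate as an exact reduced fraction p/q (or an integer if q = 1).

1. C_x = -9/2  [line 15·x + 8·y + 71/2 = 0 ∩ |CG|² = 289/4]
2. C_y = 4  [line 15·x + 8·y + 71/2 = 0 ∩ |CG|² = 289/4]
   → C = (-9/2, 4)
3. E_x = 15/2  [GC ∥ ED ∩ CD ∥ GE]
4. E_y = -4  [GC ∥ ED ∩ CD ∥ GE]
   → E = (15/2, -4)
5. A_x = 30  [2·signedArea(AEG) = -324 ∩ AC · FB = -335/2]
6. A_y = 8  [2·signedArea(AEG) = -324 ∩ AC · FB = -335/2]
   → A = (30, 8)

A = (30, 8)
C = (-9/2, 4)
E = (15/2, -4)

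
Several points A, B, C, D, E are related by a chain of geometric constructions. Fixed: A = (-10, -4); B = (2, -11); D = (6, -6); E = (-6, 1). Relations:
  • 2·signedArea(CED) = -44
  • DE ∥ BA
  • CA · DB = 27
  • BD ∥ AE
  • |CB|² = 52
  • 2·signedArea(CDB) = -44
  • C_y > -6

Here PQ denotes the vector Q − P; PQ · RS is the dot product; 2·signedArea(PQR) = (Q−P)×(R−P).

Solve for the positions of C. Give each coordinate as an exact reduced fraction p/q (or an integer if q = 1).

C = (-2, -5)

1. C_x = -2  [2·signedArea(CED) = -44 ∩ CA · DB = 27]
2. C_y = -5  [2·signedArea(CED) = -44 ∩ CA · DB = 27]
   → C = (-2, -5)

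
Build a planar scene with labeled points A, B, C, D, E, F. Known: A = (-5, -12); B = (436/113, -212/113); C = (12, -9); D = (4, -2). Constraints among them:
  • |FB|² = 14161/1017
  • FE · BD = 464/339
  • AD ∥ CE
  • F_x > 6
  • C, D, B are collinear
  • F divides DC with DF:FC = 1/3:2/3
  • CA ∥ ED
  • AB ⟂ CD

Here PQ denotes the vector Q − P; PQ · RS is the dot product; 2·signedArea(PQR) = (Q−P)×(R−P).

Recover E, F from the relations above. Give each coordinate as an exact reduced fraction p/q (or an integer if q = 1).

E = (21, 1)
F = (20/3, -13/3)

1. E_x = 21  [CA ∥ ED ∩ AD ∥ CE]
2. E_y = 1  [CA ∥ ED ∩ AD ∥ CE]
   → E = (21, 1)
3. F_x = 20/3  [F divides DC with DF:FC = 1/3:2/3]
4. F_y = -13/3  [F divides DC with DF:FC = 1/3:2/3]
   → F = (20/3, -13/3)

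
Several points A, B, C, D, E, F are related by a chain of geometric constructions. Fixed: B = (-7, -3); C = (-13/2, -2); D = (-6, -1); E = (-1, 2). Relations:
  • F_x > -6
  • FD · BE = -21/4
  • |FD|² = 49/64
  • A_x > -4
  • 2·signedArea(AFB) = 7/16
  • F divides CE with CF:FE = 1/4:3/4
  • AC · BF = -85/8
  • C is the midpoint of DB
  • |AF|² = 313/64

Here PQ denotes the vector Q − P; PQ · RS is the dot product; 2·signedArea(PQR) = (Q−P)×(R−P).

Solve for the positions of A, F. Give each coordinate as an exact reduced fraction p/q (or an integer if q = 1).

1. F_x = -41/8  [F divides CE with CF:FE = 1/4:3/4]
2. F_y = -1  [F divides CE with CF:FE = 1/4:3/4]
   → F = (-41/8, -1)
3. A_x = -7/2  [2·signedArea(AFB) = 7/16 ∩ AC · BF = -85/8]
4. A_y = 1/2  [2·signedArea(AFB) = 7/16 ∩ AC · BF = -85/8]
   → A = (-7/2, 1/2)

A = (-7/2, 1/2)
F = (-41/8, -1)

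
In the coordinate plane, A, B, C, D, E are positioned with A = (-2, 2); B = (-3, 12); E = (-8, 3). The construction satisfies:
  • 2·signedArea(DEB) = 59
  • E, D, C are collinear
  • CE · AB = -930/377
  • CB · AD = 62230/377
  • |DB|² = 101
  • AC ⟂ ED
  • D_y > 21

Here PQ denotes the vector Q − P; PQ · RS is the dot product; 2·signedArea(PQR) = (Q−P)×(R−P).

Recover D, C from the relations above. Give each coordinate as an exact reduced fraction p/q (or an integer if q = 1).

C = (-2996/377, 1226/377)
D = (-4, 22)

1. D_x = -4  [line -9·x + 5·y + -146 = 0 ∩ |DB|² = 101]
2. D_y = 22  [line -9·x + 5·y + -146 = 0 ∩ |DB|² = 101]
   → D = (-4, 22)
3. C_x = -2996/377  [E, D, C are collinear ∩ AC ⟂ ED]
4. C_y = 1226/377  [E, D, C are collinear ∩ AC ⟂ ED]
   → C = (-2996/377, 1226/377)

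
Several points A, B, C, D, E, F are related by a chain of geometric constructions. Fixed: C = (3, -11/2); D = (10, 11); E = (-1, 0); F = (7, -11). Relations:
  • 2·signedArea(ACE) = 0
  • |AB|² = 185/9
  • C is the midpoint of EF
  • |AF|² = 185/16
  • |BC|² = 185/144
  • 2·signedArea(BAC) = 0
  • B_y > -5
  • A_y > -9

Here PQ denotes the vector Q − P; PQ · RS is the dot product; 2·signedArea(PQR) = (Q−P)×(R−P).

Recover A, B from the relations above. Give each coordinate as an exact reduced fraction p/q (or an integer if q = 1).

A = (5, -33/4)
B = (7/3, -55/12)

1. A_x = 5  [line -11/2·x + -4·y + -11/2 = 0 ∩ |AF|² = 185/16]
2. A_y = -33/4  [line -11/2·x + -4·y + -11/2 = 0 ∩ |AF|² = 185/16]
   → A = (5, -33/4)
3. B_x = 7/3  [line -11/4·x + -2·y + -11/4 = 0 ∩ |AB|² = 185/9]
4. B_y = -55/12  [line -11/4·x + -2·y + -11/4 = 0 ∩ |AB|² = 185/9]
   → B = (7/3, -55/12)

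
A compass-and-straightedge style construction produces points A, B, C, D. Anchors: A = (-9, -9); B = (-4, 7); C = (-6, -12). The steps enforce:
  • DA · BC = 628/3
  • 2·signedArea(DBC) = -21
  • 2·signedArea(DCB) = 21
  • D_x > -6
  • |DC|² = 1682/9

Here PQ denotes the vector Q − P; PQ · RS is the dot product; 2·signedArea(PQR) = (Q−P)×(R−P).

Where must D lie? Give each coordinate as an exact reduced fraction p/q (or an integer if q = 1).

1. D_x = -17/3  [2·signedArea(DCB) = 21 ∩ DA · BC = 628/3]
2. D_y = 5/3  [2·signedArea(DCB) = 21 ∩ DA · BC = 628/3]
   → D = (-17/3, 5/3)

D = (-17/3, 5/3)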